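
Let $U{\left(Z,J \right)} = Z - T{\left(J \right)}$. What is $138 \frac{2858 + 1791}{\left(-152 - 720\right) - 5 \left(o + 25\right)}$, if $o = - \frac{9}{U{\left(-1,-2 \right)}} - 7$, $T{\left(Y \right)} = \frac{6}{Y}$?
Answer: $- \frac{1283124}{1879} \approx -682.88$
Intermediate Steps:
$U{\left(Z,J \right)} = Z - \frac{6}{J}$
$o = - \frac{23}{2}$ ($o = - \frac{9}{-1 - \frac{6}{-2}} - 7 = - \frac{9}{-1 - -3} - 7 = - \frac{9}{-1 + 3} - 7 = - \frac{9}{2} - 7 = - \frac{23}{2} \approx -11.5$)
$138 \frac{2858 + 1791}{\left(-152 - 720\right) - 5 \left(o + 25\right)} = 138 \frac{2858 + 1791}{\left(-152 - 720\right) - 5 \left(- \frac{23}{2} + 25\right)} = 138 \frac{4649}{\left(-152 - 720\right) - \frac{135}{2}} = 138 \frac{4649}{-872 - \frac{135}{2}} = 138 \frac{4649}{- \frac{1879}{2}} = 138 \cdot 4649 \left(- \frac{2}{1879}\right) = 138 \left(- \frac{9298}{1879}\right) = - \frac{1283124}{1879}$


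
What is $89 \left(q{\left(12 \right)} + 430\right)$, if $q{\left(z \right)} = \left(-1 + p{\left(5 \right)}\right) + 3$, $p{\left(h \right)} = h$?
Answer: $38893$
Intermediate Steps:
$q{\left(z \right)} = 7$ ($q{\left(z \right)} = \left(-1 + 5\right) + 3 = 4 + 3 = 7$)
$89 \left(q{\left(12 \right)} + 430\right) = 89 \left(7 + 430\right) = 89 \cdot 437 = 38893$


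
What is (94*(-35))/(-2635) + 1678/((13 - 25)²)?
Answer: 489529/37944 ≈ 12.901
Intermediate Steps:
(94*(-35))/(-2635) + 1678/((13 - 25)²) = -3290*(-1/2635) + 1678/((-12)²) = 658/527 + 1678/144 = 658/527 + 1678*(1/144) = 658/527 + 839/72 = 489529/37944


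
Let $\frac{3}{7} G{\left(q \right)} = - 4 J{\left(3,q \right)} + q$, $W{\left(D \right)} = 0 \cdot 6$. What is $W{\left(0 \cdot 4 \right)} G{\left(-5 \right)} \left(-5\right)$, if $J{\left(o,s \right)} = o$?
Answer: $0$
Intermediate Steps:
$W{\left(D \right)} = 0$
$G{\left(q \right)} = -28 + \frac{7 q}{3}$ ($G{\left(q \right)} = \frac{7 \left(\left(-4\right) 3 + q\right)}{3} = \frac{7 \left(-12 + q\right)}{3} = -28 + \frac{7 q}{3}$)
$W{\left(0 \cdot 4 \right)} G{\left(-5 \right)} \left(-5\right) = 0 \left(-28 + \frac{7}{3} \left(-5\right)\right) \left(-5\right) = 0 \left(-28 - \frac{35}{3}\right) \left(-5\right) = 0 \left(- \frac{119}{3}\right) \left(-5\right) = 0 \left(-5\right) = 0$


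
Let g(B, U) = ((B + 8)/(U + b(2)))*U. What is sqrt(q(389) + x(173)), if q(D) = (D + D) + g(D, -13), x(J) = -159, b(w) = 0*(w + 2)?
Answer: 2*sqrt(254) ≈ 31.875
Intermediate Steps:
b(w) = 0 (b(w) = 0*(2 + w) = 0)
g(B, U) = 8 + B (g(B, U) = ((B + 8)/(U + 0))*U = ((8 + B)/U)*U = 8 + B)
q(D) = 8 + 3*D (q(D) = (D + D) + (8 + D) = 2*D + (8 + D) = 8 + 3*D)
sqrt(q(389) + x(173)) = sqrt((8 + 3*389) - 159) = sqrt((8 + 1167) - 159) = sqrt(1175 - 159) = sqrt(1016) = 2*sqrt(254)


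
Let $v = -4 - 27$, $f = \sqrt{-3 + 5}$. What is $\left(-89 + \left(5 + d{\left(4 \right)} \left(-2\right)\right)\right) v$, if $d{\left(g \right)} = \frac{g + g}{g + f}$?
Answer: $\frac{19220}{7} - \frac{248 \sqrt{2}}{7} \approx 2695.6$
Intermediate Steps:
$f = \sqrt{2} \approx 1.4142$
$d{\left(g \right)} = \frac{2 g}{g + \sqrt{2}}$ ($d{\left(g \right)} = \frac{g + g}{g + \sqrt{2}} = \frac{2 g}{g + \sqrt{2}}$)
$v = -31$ ($v = -4 - 27 = -31$)
$\left(-89 + \left(5 + d{\left(4 \right)} \left(-2\right)\right)\right) v = \left(-89 + \left(5 + 2 \cdot 4 \frac{1}{4 + \sqrt{2}} \left(-2\right)\right)\right) \left(-31\right) = \left(-89 + \left(5 + \frac{8}{4 + \sqrt{2}} \left(-2\right)\right)\right) \left(-31\right) = \left(-89 + \left(5 - \frac{16}{4 + \sqrt{2}}\right)\right) \left(-31\right) = \left(-84 - \frac{16}{4 + \sqrt{2}}\right) \left(-31\right) = 2604 + \frac{496}{4 + \sqrt{2}}$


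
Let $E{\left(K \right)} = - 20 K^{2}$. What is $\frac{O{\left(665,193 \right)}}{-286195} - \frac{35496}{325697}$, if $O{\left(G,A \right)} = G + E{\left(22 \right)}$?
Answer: $- \frac{1444523853}{18642570583} \approx -0.077485$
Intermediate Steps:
$O{\left(G,A \right)} = -9680 + G$ ($O{\left(G,A \right)} = G - 20 \cdot 22^{2} = G - 9680 = -9680 + G$)
$\frac{O{\left(665,193 \right)}}{-286195} - \frac{35496}{325697} = \frac{-9680 + 665}{-286195} - \frac{35496}{325697} = \left(-9015\right) \left(- \frac{1}{286195}\right) - \frac{35496}{325697} = \frac{1803}{57239} - \frac{35496}{325697} = - \frac{1444523853}{18642570583}$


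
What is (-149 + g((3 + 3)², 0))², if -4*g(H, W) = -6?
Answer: 87025/4 ≈ 21756.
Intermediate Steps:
g(H, W) = 3/2 (g(H, W) = -¼*(-6) = 3/2)
(-149 + g((3 + 3)², 0))² = (-149 + 3/2)² = (-295/2)² = 87025/4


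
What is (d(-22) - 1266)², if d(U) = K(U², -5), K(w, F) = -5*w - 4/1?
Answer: 13616100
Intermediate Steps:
K(w, F) = -4 - 5*w (K(w, F) = -5*w - 4*1 = -5*w - 4 = -4 - 5*w)
d(U) = -4 - 5*U²
(d(-22) - 1266)² = ((-4 - 5*(-22)²) - 1266)² = ((-4 - 5*484) - 1266)² = ((-4 - 2420) - 1266)² = (-2424 - 1266)² = (-3690)² = 13616100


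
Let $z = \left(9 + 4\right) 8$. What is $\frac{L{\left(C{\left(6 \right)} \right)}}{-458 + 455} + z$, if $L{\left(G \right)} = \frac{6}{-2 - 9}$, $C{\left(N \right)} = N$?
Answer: $\frac{1146}{11} \approx 104.18$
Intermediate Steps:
$z = 104$ ($z = 13 \cdot 8 = 104$)
$L{\left(G \right)} = - \frac{6}{11}$ ($L{\left(G \right)} = \frac{6}{-2 - 9} = \frac{6}{-11} = 6 \left(- \frac{1}{11}\right) = - \frac{6}{11}$)
$\frac{L{\left(C{\left(6 \right)} \right)}}{-458 + 455} + z = \frac{1}{-458 + 455} \left(- \frac{6}{11}\right) + 104 = \frac{1}{-3} \left(- \frac{6}{11}\right) + 104 = \left(- \frac{1}{3}\right) \left(- \frac{6}{11}\right) + 104 = \frac{2}{11} + 104 = \frac{1146}{11}$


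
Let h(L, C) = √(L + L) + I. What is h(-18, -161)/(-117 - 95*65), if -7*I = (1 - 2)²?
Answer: 1/44044 - 3*I/3146 ≈ 2.2705e-5 - 0.00095359*I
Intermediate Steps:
I = -⅐ (I = -(1 - 2)²/7 = -⅐*(-1)² = -⅐*1 = -⅐ ≈ -0.14286)
h(L, C) = -⅐ + √2*√L (h(L, C) = √(L + L) - ⅐ = √(2*L) - ⅐ = √2*√L - ⅐ = -⅐ + √2*√L)
h(-18, -161)/(-117 - 95*65) = (-⅐ + √2*√(-18))/(-117 - 95*65) = (-⅐ + √2*(3*I*√2))/(-117 - 6175) = (-⅐ + 6*I)/(-6292) = (-⅐ + 6*I)*(-1/6292) = 1/44044 - 3*I/3146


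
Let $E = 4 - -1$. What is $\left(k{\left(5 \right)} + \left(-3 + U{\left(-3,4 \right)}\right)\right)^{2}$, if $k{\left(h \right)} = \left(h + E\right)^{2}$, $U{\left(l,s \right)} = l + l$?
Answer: $8281$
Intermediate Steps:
$U{\left(l,s \right)} = 2 l$
$E = 5$ ($E = 4 + 1 = 5$)
$k{\left(h \right)} = \left(5 + h\right)^{2}$ ($k{\left(h \right)} = \left(h + 5\right)^{2} = \left(5 + h\right)^{2}$)
$\left(k{\left(5 \right)} + \left(-3 + U{\left(-3,4 \right)}\right)\right)^{2} = \left(\left(5 + 5\right)^{2} + \left(-3 + 2 \left(-3\right)\right)\right)^{2} = \left(10^{2} - 9\right)^{2} = \left(100 - 9\right)^{2} = 91^{2} = 8281$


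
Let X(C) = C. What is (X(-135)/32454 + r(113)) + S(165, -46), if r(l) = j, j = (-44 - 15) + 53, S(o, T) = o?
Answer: 191113/1202 ≈ 159.00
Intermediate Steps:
j = -6 (j = -59 + 53 = -6)
r(l) = -6
(X(-135)/32454 + r(113)) + S(165, -46) = (-135/32454 - 6) + 165 = (-135*1/32454 - 6) + 165 = (-5/1202 - 6) + 165 = -7217/1202 + 165 = 191113/1202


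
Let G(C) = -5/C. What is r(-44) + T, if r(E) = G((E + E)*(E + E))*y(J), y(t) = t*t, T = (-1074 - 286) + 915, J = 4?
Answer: -215385/484 ≈ -445.01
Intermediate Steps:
T = -445 (T = -1360 + 915 = -445)
y(t) = t**2
r(E) = -20/E**2 (r(E) = -5/(E + E)**2*4**2 = -5*1/(4*E**2)*16 = -5/(4*E**2)*16 = -20/E**2)
r(-44) + T = -20/(-44)**2 - 445 = -20*1/1936 - 445 = -5/484 - 445 = -215385/484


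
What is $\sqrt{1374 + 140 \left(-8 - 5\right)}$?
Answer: $i \sqrt{446} \approx 21.119 i$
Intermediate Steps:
$\sqrt{1374 + 140 \left(-8 - 5\right)} = \sqrt{1374 + 140 \left(-13\right)} = \sqrt{1374 - 1820} = \sqrt{-446} = i \sqrt{446}$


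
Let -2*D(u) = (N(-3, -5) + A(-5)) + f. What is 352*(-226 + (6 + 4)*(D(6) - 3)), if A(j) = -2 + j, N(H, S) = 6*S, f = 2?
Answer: -28512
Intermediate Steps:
D(u) = 35/2 (D(u) = -((6*(-5) + (-2 - 5)) + 2)/2 = -((-30 - 7) + 2)/2 = -(-37 + 2)/2 = -½*(-35) = 35/2)
352*(-226 + (6 + 4)*(D(6) - 3)) = 352*(-226 + (6 + 4)*(35/2 - 3)) = 352*(-226 + 10*(29/2)) = 352*(-226 + 145) = 352*(-81) = -28512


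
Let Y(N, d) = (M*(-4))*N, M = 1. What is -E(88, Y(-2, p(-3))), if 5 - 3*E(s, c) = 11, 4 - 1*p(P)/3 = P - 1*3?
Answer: 2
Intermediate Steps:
p(P) = 21 - 3*P (p(P) = 12 - 3*(P - 1*3) = 12 - 3*(P - 3) = 12 - 3*(-3 + P) = 12 + (9 - 3*P) = 21 - 3*P)
Y(N, d) = -4*N (Y(N, d) = (1*(-4))*N = -4*N)
E(s, c) = -2 (E(s, c) = 5/3 - ⅓*11 = 5/3 - 11/3 = -2)
-E(88, Y(-2, p(-3))) = -1*(-2) = 2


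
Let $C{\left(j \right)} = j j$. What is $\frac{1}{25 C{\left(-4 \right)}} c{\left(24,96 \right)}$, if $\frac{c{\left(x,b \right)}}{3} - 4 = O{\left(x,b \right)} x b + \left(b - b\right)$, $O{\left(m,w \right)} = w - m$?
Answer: $\frac{124419}{100} \approx 1244.2$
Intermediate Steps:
$C{\left(j \right)} = j^{2}$
$c{\left(x,b \right)} = 12 + 3 b x \left(b - x\right)$ ($c{\left(x,b \right)} = 12 + 3 \left(\left(b - x\right) x b + \left(b - b\right)\right) = 12 + 3 \left(x \left(b - x\right) b + 0\right) = 12 + 3 \left(b x \left(b - x\right) + 0\right) = 12 + 3 b x \left(b - x\right)$)
$\frac{1}{25 C{\left(-4 \right)}} c{\left(24,96 \right)} = \frac{1}{25 \left(-4\right)^{2}} \left(12 + 3 \cdot 96 \cdot 24 \left(96 - 24\right)\right) = \frac{1}{25 \cdot 16} \left(12 + 3 \cdot 96 \cdot 24 \left(96 - 24\right)\right) = \frac{1}{25} \cdot \frac{1}{16} \left(12 + 3 \cdot 96 \cdot 24 \cdot 72\right) = \frac{12 + 497664}{400} = \frac{1}{400} \cdot 497676 = \frac{124419}{100}$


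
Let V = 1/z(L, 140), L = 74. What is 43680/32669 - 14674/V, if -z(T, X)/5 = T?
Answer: 1949147900/359 ≈ 5.4294e+6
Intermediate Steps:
z(T, X) = -5*T
V = -1/370 (V = 1/(-5*74) = 1/(-370) = -1/370 ≈ -0.0027027)
43680/32669 - 14674/V = 43680/32669 - 14674/(-1/370) = 43680*(1/32669) - 14674*(-370) = 480/359 + 5429380 = 1949147900/359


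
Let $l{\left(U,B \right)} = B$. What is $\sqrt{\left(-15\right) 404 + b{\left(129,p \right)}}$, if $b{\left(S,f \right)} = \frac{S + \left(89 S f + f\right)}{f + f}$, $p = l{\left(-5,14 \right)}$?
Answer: $\frac{i \sqrt{61621}}{14} \approx 17.731 i$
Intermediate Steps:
$p = 14$
$b{\left(S,f \right)} = \frac{S + f + 89 S f}{2 f}$ ($b{\left(S,f \right)} = \frac{S + \left(89 S f + f\right)}{2 f} = \left(S + \left(f + 89 S f\right)\right) \frac{1}{2 f} = \left(S + f + 89 S f\right) \frac{1}{2 f} = \frac{S + f + 89 S f}{2 f}$)
$\sqrt{\left(-15\right) 404 + b{\left(129,p \right)}} = \sqrt{\left(-15\right) 404 + \frac{129 + 14 \left(1 + 89 \cdot 129\right)}{2 \cdot 14}} = \sqrt{-6060 + \frac{1}{2} \cdot \frac{1}{14} \left(129 + 14 \left(1 + 11481\right)\right)} = \sqrt{-6060 + \frac{1}{2} \cdot \frac{1}{14} \left(129 + 14 \cdot 11482\right)} = \sqrt{-6060 + \frac{1}{2} \cdot \frac{1}{14} \left(129 + 160748\right)} = \sqrt{-6060 + \frac{1}{2} \cdot \frac{1}{14} \cdot 160877} = \sqrt{-6060 + \frac{160877}{28}} = \sqrt{- \frac{8803}{28}} = \frac{i \sqrt{61621}}{14}$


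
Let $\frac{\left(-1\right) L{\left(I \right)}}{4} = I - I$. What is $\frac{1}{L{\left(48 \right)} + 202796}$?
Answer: $\frac{1}{202796} \approx 4.9311 \cdot 10^{-6}$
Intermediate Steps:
$L{\left(I \right)} = 0$ ($L{\left(I \right)} = - 4 \left(I - I\right) = \left(-4\right) 0 = 0$)
$\frac{1}{L{\left(48 \right)} + 202796} = \frac{1}{0 + 202796} = \frac{1}{202796}$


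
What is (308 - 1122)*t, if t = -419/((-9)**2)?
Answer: 341066/81 ≈ 4210.7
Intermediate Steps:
t = -419/81 ≈ -5.1728
(308 - 1122)*t = (308 - 1122)*(-419/81) = -814*(-419/81) = 341066/81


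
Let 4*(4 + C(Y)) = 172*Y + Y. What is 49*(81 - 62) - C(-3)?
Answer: 4259/4 ≈ 1064.8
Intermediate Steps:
C(Y) = -4 + 173*Y/4 (C(Y) = -4 + (172*Y + Y)/4 = -4 + (173*Y)/4 = -4 + 173*Y/4)
49*(81 - 62) - C(-3) = 49*(81 - 62) - (-4 + (173/4)*(-3)) = 49*19 - (-4 - 519/4) = 931 - 1*(-535/4) = 931 + 535/4 = 4259/4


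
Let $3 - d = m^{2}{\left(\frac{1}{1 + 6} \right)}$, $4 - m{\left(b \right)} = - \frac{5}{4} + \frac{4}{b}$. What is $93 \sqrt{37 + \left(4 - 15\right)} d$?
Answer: $- \frac{765669 \sqrt{26}}{16} \approx -2.4401 \cdot 10^{5}$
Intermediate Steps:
$m{\left(b \right)} = \frac{21}{4} - \frac{4}{b}$ ($m{\left(b \right)} = 4 - \left(- \frac{5}{4} + \frac{4}{b}\right) = 4 + \left(\frac{5}{4} - \frac{4}{b}\right) = \frac{21}{4} - \frac{4}{b}$)
$d = - \frac{8233}{16}$ ($d = 3 - \left(\frac{21}{4} - \frac{4}{\frac{1}{1 + 6}}\right)^{2} = 3 - \left(\frac{21}{4} - \frac{4}{\frac{1}{7}}\right)^{2} = 3 - \left(\frac{21}{4} - 4 \frac{1}{\frac{1}{7}}\right)^{2} = 3 - \left(\frac{21}{4} - 28\right)^{2} = 3 - \left(- \frac{91}{4}\right)^{2} = 3 - \frac{8281}{16} = - \frac{8233}{16} \approx -514.56$)
$93 \sqrt{37 + \left(4 - 15\right)} d = 93 \sqrt{37 + \left(4 - 15\right)} \left(- \frac{8233}{16}\right) = 93 \sqrt{37 - 11} \left(- \frac{8233}{16}\right) = 93 \sqrt{26} \left(- \frac{8233}{16}\right) = - \frac{765669 \sqrt{26}}{16}$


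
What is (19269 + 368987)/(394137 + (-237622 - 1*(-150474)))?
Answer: 388256/306989 ≈ 1.2647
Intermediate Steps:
(19269 + 368987)/(394137 + (-237622 - 1*(-150474))) = 388256/(394137 + (-237622 + 150474)) = 388256/(394137 - 87148) = 388256/306989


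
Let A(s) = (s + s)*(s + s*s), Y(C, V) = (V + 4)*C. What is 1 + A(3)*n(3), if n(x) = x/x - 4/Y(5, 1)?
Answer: 1537/25 ≈ 61.480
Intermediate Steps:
Y(C, V) = C*(4 + V) (Y(C, V) = (4 + V)*C = C*(4 + V))
n(x) = 21/25 (n(x) = x/x - 4*1/(5*(4 + 1)) = 1 - 4/(5*5) = 1 - 4/25 = 21/25)
A(s) = 2*s*(s + s²) (A(s) = (2*s)*(s + s²) = 2*s*(s + s²))
1 + A(3)*n(3) = 1 + (2*3²*(1 + 3))*(21/25) = 1 + (2*9*4)*(21/25) = 1 + 72*(21/25) = 1 + 1512/25 = 1537/25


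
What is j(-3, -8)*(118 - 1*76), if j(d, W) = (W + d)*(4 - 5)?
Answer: 462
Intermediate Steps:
j(d, W) = -W - d (j(d, W) = (W + d)*(-1) = -W - d)
j(-3, -8)*(118 - 1*76) = (-1*(-8) - 1*(-3))*(118 - 1*76) = (8 + 3)*(118 - 76) = 11*42 = 462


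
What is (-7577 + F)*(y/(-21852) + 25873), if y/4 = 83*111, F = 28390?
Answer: 980535021206/1821 ≈ 5.3846e+8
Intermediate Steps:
y = 36852 (y = 4*(83*111) = 4*9213 = 36852)
(-7577 + F)*(y/(-21852) + 25873) = (-7577 + 28390)*(36852/(-21852) + 25873) = 20813*(36852*(-1/21852) + 25873) = 20813*(-3071/1821 + 25873) = 20813*(47111662/1821) = 980535021206/1821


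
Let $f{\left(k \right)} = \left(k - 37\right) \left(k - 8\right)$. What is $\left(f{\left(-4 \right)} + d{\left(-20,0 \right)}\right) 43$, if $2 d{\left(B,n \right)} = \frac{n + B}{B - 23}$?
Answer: $21166$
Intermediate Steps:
$f{\left(k \right)} = \left(-37 + k\right) \left(-8 + k\right)$
$d{\left(B,n \right)} = \frac{B + n}{2 \left(-23 + B\right)}$ ($d{\left(B,n \right)} = \frac{\left(n + B\right) \frac{1}{B - 23}}{2} = \frac{\left(B + n\right) \frac{1}{-23 + B}}{2} = \frac{\frac{1}{-23 + B} \left(B + n\right)}{2} = \frac{B + n}{2 \left(-23 + B\right)}$)
$\left(f{\left(-4 \right)} + d{\left(-20,0 \right)}\right) 43 = \left(\left(296 + \left(-4\right)^{2} - -180\right) + \frac{-20 + 0}{2 \left(-23 - 20\right)}\right) 43 = \left(\left(296 + 16 + 180\right) + \frac{1}{2} \frac{1}{-43} \left(-20\right)\right) 43 = \left(492 + \frac{1}{2} \left(- \frac{1}{43}\right) \left(-20\right)\right) 43 = \left(492 + \frac{10}{43}\right) 43 = \frac{21166}{43} \cdot 43 = 21166$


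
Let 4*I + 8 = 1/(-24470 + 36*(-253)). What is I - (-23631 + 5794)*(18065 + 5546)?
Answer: 56565418884359/134312 ≈ 4.2115e+8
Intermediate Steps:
I = -268625/134312 (I = -2 + 1/(4*(-24470 + 36*(-253))) = -2 + 1/(4*(-24470 - 9108)) = -2 + (¼)/(-33578) = -2 + (¼)*(-1/33578) = -2 - 1/134312 = -268625/134312 ≈ -2.0000)
I - (-23631 + 5794)*(18065 + 5546) = -268625/134312 - (-23631 + 5794)*(18065 + 5546) = -268625/134312 - (-17837)*23611 = -268625/134312 - 1*(-421149407) = -268625/134312 + 421149407 = 56565418884359/134312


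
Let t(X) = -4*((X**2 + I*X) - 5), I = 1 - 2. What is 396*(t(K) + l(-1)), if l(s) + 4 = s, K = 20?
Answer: -595980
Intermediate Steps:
l(s) = -4 + s
I = -1
t(X) = 20 - 4*X**2 + 4*X (t(X) = -4*((X**2 - X) - 5) = -4*(-5 + X**2 - X) = 20 - 4*X**2 + 4*X)
396*(t(K) + l(-1)) = 396*((20 - 4*20**2 + 4*20) + (-4 - 1)) = 396*((20 - 4*400 + 80) - 5) = 396*((20 - 1600 + 80) - 5) = 396*(-1500 - 5) = 396*(-1505) = -595980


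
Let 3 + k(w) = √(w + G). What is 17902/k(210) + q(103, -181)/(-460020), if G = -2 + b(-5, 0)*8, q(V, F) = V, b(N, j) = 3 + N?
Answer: 8235271757/28061220 + 143216*√3/183 ≈ 1649.0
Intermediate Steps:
G = -18 (G = -2 + (3 - 5)*8 = -2 - 2*8 = -2 - 16 = -18)
k(w) = -3 + √(-18 + w) (k(w) = -3 + √(w - 18) = -3 + √(-18 + w))
17902/k(210) + q(103, -181)/(-460020) = 17902/(-3 + √(-18 + 210)) + 103/(-460020) = 17902/(-3 + √192) + 103*(-1/460020) = 17902/(-3 + 8*√3) - 103/460020 = -103/460020 + 17902/(-3 + 8*√3)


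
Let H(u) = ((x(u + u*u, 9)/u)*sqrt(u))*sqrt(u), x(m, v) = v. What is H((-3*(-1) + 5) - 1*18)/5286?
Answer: 3/1762 ≈ 0.0017026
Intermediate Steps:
H(u) = 9 (H(u) = ((9/u)*sqrt(u))*sqrt(u) = (9/sqrt(u))*sqrt(u) = 9)
H((-3*(-1) + 5) - 1*18)/5286 = 9/5286 = 9*(1/5286) = 3/1762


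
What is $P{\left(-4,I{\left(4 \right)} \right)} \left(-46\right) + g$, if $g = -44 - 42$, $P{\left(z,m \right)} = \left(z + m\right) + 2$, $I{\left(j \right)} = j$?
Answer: $-178$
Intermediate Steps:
$P{\left(z,m \right)} = 2 + m + z$ ($P{\left(z,m \right)} = \left(m + z\right) + 2 = 2 + m + z$)
$g = -86$
$P{\left(-4,I{\left(4 \right)} \right)} \left(-46\right) + g = \left(2 + 4 - 4\right) \left(-46\right) - 86 = 2 \left(-46\right) - 86 = -92 - 86 = -178$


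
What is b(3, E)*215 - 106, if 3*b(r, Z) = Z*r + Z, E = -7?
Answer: -6338/3 ≈ -2112.7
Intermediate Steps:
b(r, Z) = Z/3 + Z*r/3 (b(r, Z) = (Z*r + Z)/3 = (Z + Z*r)/3 = Z/3 + Z*r/3)
b(3, E)*215 - 106 = ((⅓)*(-7)*(1 + 3))*215 - 106 = ((⅓)*(-7)*4)*215 - 106 = -28/3*215 - 106 = -6020/3 - 106 = -6338/3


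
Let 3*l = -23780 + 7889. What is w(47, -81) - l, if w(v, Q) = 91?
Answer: 5388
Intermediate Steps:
l = -5297 (l = (-23780 + 7889)/3 = (1/3)*(-15891) = -5297)
w(47, -81) - l = 91 - 1*(-5297) = 91 + 5297 = 5388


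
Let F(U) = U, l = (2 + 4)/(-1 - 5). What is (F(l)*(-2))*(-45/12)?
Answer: -15/2 ≈ -7.5000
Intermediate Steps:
l = -1 (l = 6/(-6) = 6*(-⅙) = -1)
(F(l)*(-2))*(-45/12) = (-1*(-2))*(-45/12) = 2*(-45*1/12) = 2*(-15/4) = -15/2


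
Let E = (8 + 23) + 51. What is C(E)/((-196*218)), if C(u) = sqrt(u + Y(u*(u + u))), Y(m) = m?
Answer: -sqrt(13530)/42728 ≈ -0.0027223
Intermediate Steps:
E = 82 (E = 31 + 51 = 82)
C(u) = sqrt(u + 2*u**2) (C(u) = sqrt(u + u*(u + u)) = sqrt(u + u*(2*u)) = sqrt(u + 2*u**2))
C(E)/((-196*218)) = sqrt(82*(1 + 2*82))/((-196*218)) = sqrt(82*(1 + 164))/(-42728) = sqrt(82*165)*(-1/42728) = sqrt(13530)*(-1/42728) = -sqrt(13530)/42728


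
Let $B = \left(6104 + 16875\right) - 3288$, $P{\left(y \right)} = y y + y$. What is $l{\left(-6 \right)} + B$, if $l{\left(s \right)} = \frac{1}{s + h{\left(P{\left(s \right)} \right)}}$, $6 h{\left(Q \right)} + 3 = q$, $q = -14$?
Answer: $\frac{1043617}{53} \approx 19691.0$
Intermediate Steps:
$P{\left(y \right)} = y + y^{2}$ ($P{\left(y \right)} = y^{2} + y = y + y^{2}$)
$h{\left(Q \right)} = - \frac{17}{6}$ ($h{\left(Q \right)} = - \frac{1}{2} + \frac{1}{6} \left(-14\right) = - \frac{1}{2} - \frac{7}{3} = - \frac{17}{6}$)
$l{\left(s \right)} = \frac{1}{- \frac{17}{6} + s}$ ($l{\left(s \right)} = \frac{1}{s - \frac{17}{6}} = \frac{1}{- \frac{17}{6} + s}$)
$B = 19691$ ($B = 22979 - 3288 = 19691$)
$l{\left(-6 \right)} + B = \frac{6}{-17 + 6 \left(-6\right)} + 19691 = \frac{6}{-17 - 36} + 19691 = \frac{6}{-53} + 19691 = 6 \left(- \frac{1}{53}\right) + 19691 = - \frac{6}{53} + 19691 = \frac{1043617}{53}$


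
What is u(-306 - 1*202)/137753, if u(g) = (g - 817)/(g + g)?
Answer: 1325/139957048 ≈ 9.4672e-6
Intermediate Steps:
u(g) = (-817 + g)/(2*g) (u(g) = (-817 + g)/((2*g)) = (-817 + g)*(1/(2*g)) = (-817 + g)/(2*g))
u(-306 - 1*202)/137753 = ((-817 + (-306 - 1*202))/(2*(-306 - 1*202)))/137753 = ((-817 + (-306 - 202))/(2*(-306 - 202)))*(1/137753) = ((½)*(-817 - 508)/(-508))*(1/137753) = ((½)*(-1/508)*(-1325))*(1/137753) = (1325/1016)*(1/137753) = 1325/139957048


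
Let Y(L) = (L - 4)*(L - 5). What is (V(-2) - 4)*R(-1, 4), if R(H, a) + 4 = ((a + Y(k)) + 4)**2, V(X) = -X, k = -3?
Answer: -8184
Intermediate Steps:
Y(L) = (-5 + L)*(-4 + L) (Y(L) = (-4 + L)*(-5 + L) = (-5 + L)*(-4 + L))
R(H, a) = -4 + (60 + a)**2 (R(H, a) = -4 + ((a + (20 + (-3)**2 - 9*(-3))) + 4)**2 = -4 + ((a + (20 + 9 + 27)) + 4)**2 = -4 + ((a + 56) + 4)**2 = -4 + ((56 + a) + 4)**2 = -4 + (60 + a)**2)
(V(-2) - 4)*R(-1, 4) = (-1*(-2) - 4)*(-4 + (60 + 4)**2) = (2 - 4)*(-4 + 64**2) = -2*(-4 + 4096) = -2*4092 = -8184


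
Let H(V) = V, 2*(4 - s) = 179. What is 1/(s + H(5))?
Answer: -2/161 ≈ -0.012422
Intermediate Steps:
s = -171/2 (s = 4 - ½*179 = 4 - 179/2 = -171/2 ≈ -85.500)
1/(s + H(5)) = 1/(-171/2 + 5) = 1/(-161/2) = -2/161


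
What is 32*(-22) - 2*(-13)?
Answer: -678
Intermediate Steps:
32*(-22) - 2*(-13) = -704 + 26 = -678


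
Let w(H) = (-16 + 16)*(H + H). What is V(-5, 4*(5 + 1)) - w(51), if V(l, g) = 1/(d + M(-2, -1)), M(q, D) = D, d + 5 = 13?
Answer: ⅐ ≈ 0.14286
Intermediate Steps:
d = 8 (d = -5 + 13 = 8)
w(H) = 0 (w(H) = 0*(2*H) = 0)
V(l, g) = ⅐ (V(l, g) = 1/(8 - 1) = 1/7 = ⅐)
V(-5, 4*(5 + 1)) - w(51) = ⅐ - 1*0 = ⅐ + 0 = ⅐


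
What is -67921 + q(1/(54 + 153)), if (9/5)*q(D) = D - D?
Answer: -67921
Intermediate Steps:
q(D) = 0 (q(D) = 5*(D - D)/9 = (5/9)*0 = 0)
-67921 + q(1/(54 + 153)) = -67921 + 0 = -67921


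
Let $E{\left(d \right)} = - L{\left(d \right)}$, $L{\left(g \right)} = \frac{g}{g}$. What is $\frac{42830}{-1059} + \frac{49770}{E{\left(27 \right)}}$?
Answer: $- \frac{52749260}{1059} \approx -49810.0$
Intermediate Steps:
$L{\left(g \right)} = 1$
$E{\left(d \right)} = -1$ ($E{\left(d \right)} = \left(-1\right) 1 = -1$)
$\frac{42830}{-1059} + \frac{49770}{E{\left(27 \right)}} = \frac{42830}{-1059} + \frac{49770}{-1} = 42830 \left(- \frac{1}{1059}\right) + 49770 \left(-1\right) = - \frac{42830}{1059} - 49770 = - \frac{52749260}{1059}$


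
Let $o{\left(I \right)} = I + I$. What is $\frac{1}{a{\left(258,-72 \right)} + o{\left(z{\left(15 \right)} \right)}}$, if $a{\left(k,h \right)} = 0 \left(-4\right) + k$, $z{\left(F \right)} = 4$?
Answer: $\frac{1}{266} \approx 0.0037594$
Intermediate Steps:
$o{\left(I \right)} = 2 I$
$a{\left(k,h \right)} = k$ ($a{\left(k,h \right)} = 0 + k = k$)
$\frac{1}{a{\left(258,-72 \right)} + o{\left(z{\left(15 \right)} \right)}} = \frac{1}{258 + 2 \cdot 4} = \frac{1}{258 + 8} = \frac{1}{266}$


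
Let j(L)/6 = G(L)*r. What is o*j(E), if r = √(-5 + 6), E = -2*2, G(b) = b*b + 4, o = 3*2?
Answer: 720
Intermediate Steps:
o = 6
G(b) = 4 + b² (G(b) = b² + 4 = 4 + b²)
E = -4
r = 1 (r = √1 = 1)
j(L) = 24 + 6*L² (j(L) = 6*((4 + L²)*1) = 6*(4 + L²) = 24 + 6*L²)
o*j(E) = 6*(24 + 6*(-4)²) = 6*(24 + 6*16) = 6*(24 + 96) = 6*120 = 720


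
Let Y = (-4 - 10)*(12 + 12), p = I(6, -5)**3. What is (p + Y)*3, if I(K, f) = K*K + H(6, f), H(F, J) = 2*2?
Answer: 190992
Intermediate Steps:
H(F, J) = 4
I(K, f) = 4 + K**2 (I(K, f) = K*K + 4 = K**2 + 4 = 4 + K**2)
p = 64000 (p = (4 + 6**2)**3 = (4 + 36)**3 = 40**3 = 64000)
Y = -336 (Y = -14*24 = -336)
(p + Y)*3 = (64000 - 336)*3 = 63664*3 = 190992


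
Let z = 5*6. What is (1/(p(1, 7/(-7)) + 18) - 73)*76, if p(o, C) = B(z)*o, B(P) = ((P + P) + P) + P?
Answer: -382774/69 ≈ -5547.5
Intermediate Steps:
z = 30
B(P) = 4*P (B(P) = (2*P + P) + P = 3*P + P = 4*P)
p(o, C) = 120*o (p(o, C) = (4*30)*o = 120*o)
(1/(p(1, 7/(-7)) + 18) - 73)*76 = (1/(120*1 + 18) - 73)*76 = (1/(120 + 18) - 73)*76 = (1/138 - 73)*76 = -10073/138*76 = -382774/69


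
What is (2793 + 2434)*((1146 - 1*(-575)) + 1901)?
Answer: 18932194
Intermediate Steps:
(2793 + 2434)*((1146 - 1*(-575)) + 1901) = 5227*((1146 + 575) + 1901) = 5227*(1721 + 1901) = 5227*3622 = 18932194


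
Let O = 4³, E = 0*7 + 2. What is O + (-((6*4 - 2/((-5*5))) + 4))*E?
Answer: 196/25 ≈ 7.8400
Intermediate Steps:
E = 2 (E = 0 + 2 = 2)
O = 64
O + (-((6*4 - 2/((-5*5))) + 4))*E = 64 - ((6*4 - 2/((-5*5))) + 4)*2 = 64 - ((24 - 2/(-25)) + 4)*2 = 64 - ((24 - 2*(-1/25)) + 4)*2 = 64 - ((24 + 2/25) + 4)*2 = 64 - (602/25 + 4)*2 = 64 - 1*702/25*2 = 64 - 702/25*2 = 64 - 1404/25 = 196/25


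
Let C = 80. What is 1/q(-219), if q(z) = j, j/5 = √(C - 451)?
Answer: -I*√371/1855 ≈ -0.010383*I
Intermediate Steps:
j = 5*I*√371 (j = 5*√(80 - 451) = 5*√(-371) = 5*(I*√371) = 5*I*√371 ≈ 96.307*I)
q(z) = 5*I*√371
1/q(-219) = 1/(5*I*√371) = -I*√371/1855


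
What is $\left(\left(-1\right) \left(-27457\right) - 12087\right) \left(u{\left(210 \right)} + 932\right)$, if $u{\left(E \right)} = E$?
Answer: $17552540$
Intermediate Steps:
$\left(\left(-1\right) \left(-27457\right) - 12087\right) \left(u{\left(210 \right)} + 932\right) = \left(\left(-1\right) \left(-27457\right) - 12087\right) \left(210 + 932\right) = \left(27457 - 12087\right) 1142 = 15370 \cdot 1142 = 17552540$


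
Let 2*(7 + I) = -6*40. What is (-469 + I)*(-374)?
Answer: 222904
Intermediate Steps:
I = -127 (I = -7 + (-6*40)/2 = -7 + (½)*(-240) = -7 - 120 = -127)
(-469 + I)*(-374) = (-469 - 127)*(-374) = -596*(-374) = 222904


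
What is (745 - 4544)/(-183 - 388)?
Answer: 3799/571 ≈ 6.6532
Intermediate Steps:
(745 - 4544)/(-183 - 388) = -3799/(-571) = -3799*(-1/571) = 3799/571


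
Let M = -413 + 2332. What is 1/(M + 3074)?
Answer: 1/4993 ≈ 0.00020028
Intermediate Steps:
M = 1919
1/(M + 3074) = 1/(1919 + 3074) = 1/4993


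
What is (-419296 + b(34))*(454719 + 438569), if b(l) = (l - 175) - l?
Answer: -374708410648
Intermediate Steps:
b(l) = -175 (b(l) = (-175 + l) - l = -175)
(-419296 + b(34))*(454719 + 438569) = (-419296 - 175)*(454719 + 438569) = -419471*893288 = -374708410648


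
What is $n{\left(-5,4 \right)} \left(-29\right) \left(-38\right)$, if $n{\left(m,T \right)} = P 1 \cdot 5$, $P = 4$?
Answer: $22040$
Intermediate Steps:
$n{\left(m,T \right)} = 20$ ($n{\left(m,T \right)} = 4 \cdot 1 \cdot 5 = 4 \cdot 5 = 20$)
$n{\left(-5,4 \right)} \left(-29\right) \left(-38\right) = 20 \left(-29\right) \left(-38\right) = \left(-580\right) \left(-38\right) = 22040$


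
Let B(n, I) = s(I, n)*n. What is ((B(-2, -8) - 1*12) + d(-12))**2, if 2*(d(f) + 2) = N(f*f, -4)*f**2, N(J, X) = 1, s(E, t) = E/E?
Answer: 3136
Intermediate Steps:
s(E, t) = 1
B(n, I) = n (B(n, I) = 1*n = n)
d(f) = -2 + f**2/2 (d(f) = -2 + (1*f**2)/2 = -2 + f**2/2)
((B(-2, -8) - 1*12) + d(-12))**2 = ((-2 - 1*12) + (-2 + (1/2)*(-12)**2))**2 = ((-2 - 12) + (-2 + (1/2)*144))**2 = (-14 + (-2 + 72))**2 = (-14 + 70)**2 = 56**2 = 3136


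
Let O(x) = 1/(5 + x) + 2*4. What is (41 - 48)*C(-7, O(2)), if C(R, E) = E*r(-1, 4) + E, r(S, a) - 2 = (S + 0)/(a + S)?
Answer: -152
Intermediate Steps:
O(x) = 8 + 1/(5 + x) (O(x) = 1/(5 + x) + 8 = 8 + 1/(5 + x))
r(S, a) = 2 + S/(S + a) (r(S, a) = 2 + (S + 0)/(a + S) = 2 + S/(S + a))
C(R, E) = 8*E/3 (C(R, E) = E*((2*4 + 3*(-1))/(-1 + 4)) + E = E*((8 - 3)/3) + E = E*((1/3)*5) + E = E*(5/3) + E = 5*E/3 + E = 8*E/3)
(41 - 48)*C(-7, O(2)) = (41 - 48)*(8*((41 + 8*2)/(5 + 2))/3) = -56*(41 + 16)/7/3 = -56*(1/7)*57/3 = -56*57/(3*7) = -7*152/7 = -152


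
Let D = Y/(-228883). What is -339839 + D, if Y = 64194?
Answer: -77783434031/228883 ≈ -3.3984e+5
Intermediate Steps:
D = -64194/228883 (D = 64194/(-228883) = 64194*(-1/228883) = -64194/228883 ≈ -0.28047)
-339839 + D = -339839 - 64194/228883 = -77783434031/228883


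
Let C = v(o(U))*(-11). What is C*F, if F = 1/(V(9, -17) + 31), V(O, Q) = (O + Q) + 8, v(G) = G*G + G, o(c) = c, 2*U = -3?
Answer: -33/124 ≈ -0.26613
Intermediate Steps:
U = -3/2 (U = (½)*(-3) = -3/2 ≈ -1.5000)
v(G) = G + G² (v(G) = G² + G = G + G²)
V(O, Q) = 8 + O + Q
C = -33/4 (C = -3*(1 - 3/2)/2*(-11) = -3/2*(-½)*(-11) = (¾)*(-11) = -33/4 ≈ -8.2500)
F = 1/31 (F = 1/((8 + 9 - 17) + 31) = 1/(0 + 31) = 1/31 ≈ 0.032258)
C*F = -33/4*1/31 = -33/124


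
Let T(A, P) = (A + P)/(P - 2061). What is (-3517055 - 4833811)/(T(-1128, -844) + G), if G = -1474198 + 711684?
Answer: 4043210955/369183533 ≈ 10.952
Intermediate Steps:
T(A, P) = (A + P)/(-2061 + P)
G = -762514
(-3517055 - 4833811)/(T(-1128, -844) + G) = (-3517055 - 4833811)/((-1128 - 844)/(-2061 - 844) - 762514) = -8350866/(-1972/(-2905) - 762514) = -8350866/(-1/2905*(-1972) - 762514) = -8350866/(1972/2905 - 762514) = -8350866/(-2215101198/2905) = -8350866*(-2905/2215101198) = 4043210955/369183533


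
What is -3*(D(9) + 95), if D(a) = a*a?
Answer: -528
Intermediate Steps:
D(a) = a**2
-3*(D(9) + 95) = -3*(9**2 + 95) = -3*(81 + 95) = -3*176 = -528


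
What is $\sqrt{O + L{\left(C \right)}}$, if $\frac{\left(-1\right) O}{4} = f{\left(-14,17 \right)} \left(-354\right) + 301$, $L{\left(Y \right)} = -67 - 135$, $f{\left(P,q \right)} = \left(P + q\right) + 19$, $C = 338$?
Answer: $\sqrt{29746} \approx 172.47$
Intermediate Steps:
$f{\left(P,q \right)} = 19 + P + q$
$L{\left(Y \right)} = -202$ ($L{\left(Y \right)} = -67 - 135 = -202$)
$O = 29948$ ($O = - 4 \left(\left(19 - 14 + 17\right) \left(-354\right) + 301\right) = - 4 \left(22 \left(-354\right) + 301\right) = - 4 \left(-7788 + 301\right) = \left(-4\right) \left(-7487\right) = 29948$)
$\sqrt{O + L{\left(C \right)}} = \sqrt{29948 - 202} = \sqrt{29746}$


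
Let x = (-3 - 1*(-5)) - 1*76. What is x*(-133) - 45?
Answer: 9797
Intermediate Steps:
x = -74 (x = (-3 + 5) - 76 = 2 - 76 = -74)
x*(-133) - 45 = -74*(-133) - 45 = 9842 - 45 = 9797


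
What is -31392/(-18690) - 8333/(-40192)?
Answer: 236241839/125198080 ≈ 1.8869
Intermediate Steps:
-31392/(-18690) - 8333/(-40192) = -31392*(-1/18690) - 8333*(-1/40192) = 5232/3115 + 8333/40192 = 236241839/125198080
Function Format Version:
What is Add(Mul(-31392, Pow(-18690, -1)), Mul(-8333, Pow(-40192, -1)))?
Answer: Rational(236241839, 125198080) ≈ 1.8869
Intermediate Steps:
Add(Mul(-31392, Pow(-18690, -1)), Mul(-8333, Pow(-40192, -1))) = Add(Mul(-31392, Rational(-1, 18690)), Mul(-8333, Rational(-1, 40192))) = Add(Rational(5232, 3115), Rational(8333, 40192)) = Rational(236241839, 125198080)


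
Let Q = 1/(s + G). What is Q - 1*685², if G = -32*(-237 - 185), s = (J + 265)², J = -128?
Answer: -15143298424/32273 ≈ -4.6923e+5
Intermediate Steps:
s = 18769 (s = (-128 + 265)² = 137² = 18769)
G = 13504 (G = -32*(-422) = 13504)
Q = 1/32273 (Q = 1/(18769 + 13504) = 1/32273 ≈ 3.0986e-5)
Q - 1*685² = 1/32273 - 1*685² = 1/32273 - 1*469225 = 1/32273 - 469225 = -15143298424/32273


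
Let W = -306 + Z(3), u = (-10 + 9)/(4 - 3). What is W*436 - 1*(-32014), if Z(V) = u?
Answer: -101838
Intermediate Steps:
u = -1 (u = -1/1 = -1*1 = -1)
Z(V) = -1
W = -307 (W = -306 - 1 = -307)
W*436 - 1*(-32014) = -307*436 - 1*(-32014) = -133852 + 32014 = -101838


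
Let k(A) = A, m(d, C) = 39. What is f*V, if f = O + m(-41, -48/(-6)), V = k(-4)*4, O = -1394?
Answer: 21680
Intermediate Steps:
V = -16 (V = -4*4 = -16)
f = -1355 (f = -1394 + 39 = -1355)
f*V = -1355*(-16) = 21680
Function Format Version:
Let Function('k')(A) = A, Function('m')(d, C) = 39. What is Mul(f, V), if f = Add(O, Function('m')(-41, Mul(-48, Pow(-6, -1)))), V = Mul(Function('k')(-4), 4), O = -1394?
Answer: 21680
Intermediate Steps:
V = -16 (V = Mul(-4, 4) = -16)
f = -1355 (f = Add(-1394, 39) = -1355)
Mul(f, V) = Mul(-1355, -16) = 21680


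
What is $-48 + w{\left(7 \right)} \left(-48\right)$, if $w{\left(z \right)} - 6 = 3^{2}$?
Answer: $-768$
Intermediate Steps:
$w{\left(z \right)} = 15$ ($w{\left(z \right)} = 6 + 3^{2} = 6 + 9 = 15$)
$-48 + w{\left(7 \right)} \left(-48\right) = -48 + 15 \left(-48\right) = -48 - 720 = -768$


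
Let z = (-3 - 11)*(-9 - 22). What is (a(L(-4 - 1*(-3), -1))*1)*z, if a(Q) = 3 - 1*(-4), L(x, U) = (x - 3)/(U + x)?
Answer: 3038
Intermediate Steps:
L(x, U) = (-3 + x)/(U + x)
a(Q) = 7 (a(Q) = 3 + 4 = 7)
z = 434 (z = -14*(-31) = 434)
(a(L(-4 - 1*(-3), -1))*1)*z = (7*1)*434 = 7*434 = 3038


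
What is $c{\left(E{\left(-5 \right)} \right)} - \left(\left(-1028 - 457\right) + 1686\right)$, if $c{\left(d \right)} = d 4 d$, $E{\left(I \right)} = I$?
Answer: $-101$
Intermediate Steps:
$c{\left(d \right)} = 4 d^{2}$ ($c{\left(d \right)} = 4 d d = 4 d^{2}$)
$c{\left(E{\left(-5 \right)} \right)} - \left(\left(-1028 - 457\right) + 1686\right) = 4 \left(-5\right)^{2} - \left(\left(-1028 - 457\right) + 1686\right) = 4 \cdot 25 - \left(-1485 + 1686\right) = 100 - 201 = -101$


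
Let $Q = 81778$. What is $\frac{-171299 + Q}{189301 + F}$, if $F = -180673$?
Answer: $- \frac{89521}{8628} \approx -10.376$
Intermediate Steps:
$\frac{-171299 + Q}{189301 + F} = \frac{-171299 + 81778}{189301 - 180673} = - \frac{89521}{8628}$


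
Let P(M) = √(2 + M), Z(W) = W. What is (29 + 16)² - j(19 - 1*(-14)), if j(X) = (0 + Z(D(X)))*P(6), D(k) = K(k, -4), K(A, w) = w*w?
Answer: 2025 - 32*√2 ≈ 1979.7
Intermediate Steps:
K(A, w) = w²
D(k) = 16 (D(k) = (-4)² = 16)
j(X) = 32*√2 (j(X) = (0 + 16)*√(2 + 6) = 16*√8 = 16*(2*√2) = 32*√2)
(29 + 16)² - j(19 - 1*(-14)) = (29 + 16)² - 32*√2 = 45² - 32*√2 = 2025 - 32*√2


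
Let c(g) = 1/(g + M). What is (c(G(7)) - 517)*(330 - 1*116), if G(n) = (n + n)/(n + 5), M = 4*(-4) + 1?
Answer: -9184238/83 ≈ -1.1065e+5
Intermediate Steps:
M = -15 (M = -16 + 1 = -15)
G(n) = 2*n/(5 + n) (G(n) = (2*n)/(5 + n) = 2*n/(5 + n))
c(g) = 1/(-15 + g) (c(g) = 1/(g - 15) = 1/(-15 + g))
(c(G(7)) - 517)*(330 - 1*116) = (1/(-15 + 2*7/(5 + 7)) - 517)*(330 - 1*116) = (1/(-15 + 2*7/12) - 517)*(330 - 116) = (1/(-15 + 2*7*(1/12)) - 517)*214 = (1/(-15 + 7/6) - 517)*214 = (1/(-83/6) - 517)*214 = (-6/83 - 517)*214 = -42917/83*214 = -9184238/83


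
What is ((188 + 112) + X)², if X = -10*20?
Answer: 10000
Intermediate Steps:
X = -200
((188 + 112) + X)² = ((188 + 112) - 200)² = (300 - 200)² = 100² = 10000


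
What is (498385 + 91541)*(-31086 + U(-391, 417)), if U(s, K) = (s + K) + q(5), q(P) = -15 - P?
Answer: -18334900080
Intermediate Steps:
U(s, K) = -20 + K + s (U(s, K) = (s + K) + (-15 - 1*5) = (K + s) + (-15 - 5) = (K + s) - 20 = -20 + K + s)
(498385 + 91541)*(-31086 + U(-391, 417)) = (498385 + 91541)*(-31086 + (-20 + 417 - 391)) = 589926*(-31086 + 6) = 589926*(-31080) = -18334900080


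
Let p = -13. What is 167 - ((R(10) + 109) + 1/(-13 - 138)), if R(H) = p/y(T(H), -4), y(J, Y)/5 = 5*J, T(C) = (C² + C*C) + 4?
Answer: 44672863/770100 ≈ 58.009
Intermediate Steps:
T(C) = 4 + 2*C² (T(C) = (C² + C²) + 4 = 2*C² + 4 = 4 + 2*C²)
y(J, Y) = 25*J (y(J, Y) = 5*(5*J) = 25*J)
R(H) = -13/(100 + 50*H²) (R(H) = -13*1/(25*(4 + 2*H²)) = -13/(100 + 50*H²))
167 - ((R(10) + 109) + 1/(-13 - 138)) = 167 - ((-13/(100 + 50*10²) + 109) + 1/(-13 - 138)) = 167 - ((-13/(100 + 50*100) + 109) + 1/(-151)) = 167 - ((-13/(100 + 5000) + 109) - 1/151) = 167 - ((-13/5100 + 109) - 1/151) = 167 - (555887/5100 - 1/151) = 167 - 1*83933837/770100 = 167 - 83933837/770100 = 44672863/770100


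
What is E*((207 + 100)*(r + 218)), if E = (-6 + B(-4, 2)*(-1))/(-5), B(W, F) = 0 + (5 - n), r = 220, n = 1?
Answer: 268932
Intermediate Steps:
B(W, F) = 4 (B(W, F) = 0 + (5 - 1*1) = 0 + (5 - 1) = 0 + 4 = 4)
E = 2 (E = (-6 + 4*(-1))/(-5) = (-6 - 4)*(-1/5) = -10*(-1/5) = 2)
E*((207 + 100)*(r + 218)) = 2*((207 + 100)*(220 + 218)) = 2*(307*438) = 2*134466 = 268932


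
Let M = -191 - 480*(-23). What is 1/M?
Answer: 1/10849 ≈ 9.2174e-5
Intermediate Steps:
M = 10849 (M = -191 + 11040 = 10849)
1/M = 1/10849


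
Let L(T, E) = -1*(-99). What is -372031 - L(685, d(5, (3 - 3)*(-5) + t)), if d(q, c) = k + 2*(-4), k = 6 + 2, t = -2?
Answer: -372130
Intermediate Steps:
k = 8
d(q, c) = 0 (d(q, c) = 8 + 2*(-4) = 8 - 8 = 0)
L(T, E) = 99
-372031 - L(685, d(5, (3 - 3)*(-5) + t)) = -372031 - 1*99 = -372031 - 99 = -372130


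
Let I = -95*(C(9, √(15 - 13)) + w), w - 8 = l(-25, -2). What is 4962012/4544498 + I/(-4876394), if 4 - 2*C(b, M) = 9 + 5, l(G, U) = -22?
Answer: 12094261362919/11080381390106 ≈ 1.0915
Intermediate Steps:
w = -14 (w = 8 - 22 = -14)
C(b, M) = -5 (C(b, M) = 2 - (9 + 5)/2 = 2 - ½*14 = 2 - 7 = -5)
I = 1805 (I = -95*(-5 - 14) = -95*(-19) = 1805)
4962012/4544498 + I/(-4876394) = 4962012/4544498 + 1805/(-4876394) = 4962012*(1/4544498) + 1805*(-1/4876394) = 2481006/2272249 - 1805/4876394 = 12094261362919/11080381390106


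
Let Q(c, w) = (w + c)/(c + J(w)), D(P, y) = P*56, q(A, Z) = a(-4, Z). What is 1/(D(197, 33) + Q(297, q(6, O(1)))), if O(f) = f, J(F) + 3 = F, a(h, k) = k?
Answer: 295/3254738 ≈ 9.0637e-5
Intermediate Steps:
J(F) = -3 + F
q(A, Z) = Z
D(P, y) = 56*P
Q(c, w) = (c + w)/(-3 + c + w) (Q(c, w) = (w + c)/(c + (-3 + w)) = (c + w)/(-3 + c + w))
1/(D(197, 33) + Q(297, q(6, O(1)))) = 1/(56*197 + (297 + 1)/(-3 + 297 + 1)) = 1/(11032 + 298/295) = 1/(3254738/295) = 295/3254738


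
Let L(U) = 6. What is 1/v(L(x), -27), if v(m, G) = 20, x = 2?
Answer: 1/20 ≈ 0.050000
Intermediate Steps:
1/v(L(x), -27) = 1/20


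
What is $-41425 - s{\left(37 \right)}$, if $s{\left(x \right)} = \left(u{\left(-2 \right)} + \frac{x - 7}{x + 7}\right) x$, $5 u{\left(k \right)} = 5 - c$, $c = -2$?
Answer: $- \frac{4565223}{110} \approx -41502.0$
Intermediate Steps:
$u{\left(k \right)} = \frac{7}{5}$ ($u{\left(k \right)} = \frac{5 - -2}{5} = \frac{5 + 2}{5} = \frac{1}{5} \cdot 7 = \frac{7}{5}$)
$s{\left(x \right)} = x \left(\frac{7}{5} + \frac{-7 + x}{7 + x}\right)$ ($s{\left(x \right)} = \left(\frac{7}{5} + \frac{x - 7}{x + 7}\right) x = \left(\frac{7}{5} + \frac{-7 + x}{7 + x}\right) x = x \left(\frac{7}{5} + \frac{-7 + x}{7 + x}\right)$)
$-41425 - s{\left(37 \right)} = -41425 - \frac{2}{5} \cdot 37 \frac{1}{7 + 37} \left(7 + 6 \cdot 37\right) = -41425 - \frac{2}{5} \cdot 37 \cdot \frac{1}{44} \left(7 + 222\right) = -41425 - \frac{2}{5} \cdot 37 \cdot \frac{1}{44} \cdot 229 = -41425 - \frac{8473}{110} = - \frac{4565223}{110}$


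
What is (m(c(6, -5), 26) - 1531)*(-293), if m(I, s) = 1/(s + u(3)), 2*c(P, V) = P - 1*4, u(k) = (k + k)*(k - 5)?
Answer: 6279869/14 ≈ 4.4856e+5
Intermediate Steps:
u(k) = 2*k*(-5 + k) (u(k) = (2*k)*(-5 + k) = 2*k*(-5 + k))
c(P, V) = -2 + P/2 (c(P, V) = (P - 1*4)/2 = (P - 4)/2 = (-4 + P)/2 = -2 + P/2)
m(I, s) = 1/(-12 + s) (m(I, s) = 1/(s + 2*3*(-5 + 3)) = 1/(s + 2*3*(-2)) = 1/(s - 12) = 1/(-12 + s))
(m(c(6, -5), 26) - 1531)*(-293) = (1/(-12 + 26) - 1531)*(-293) = (1/14 - 1531)*(-293) = -21433/14*(-293) = 6279869/14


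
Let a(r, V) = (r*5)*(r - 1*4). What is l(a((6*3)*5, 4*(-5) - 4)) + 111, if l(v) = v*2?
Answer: 77511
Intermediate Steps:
a(r, V) = 5*r*(-4 + r) (a(r, V) = (5*r)*(r - 4) = (5*r)*(-4 + r) = 5*r*(-4 + r))
l(v) = 2*v
l(a((6*3)*5, 4*(-5) - 4)) + 111 = 2*(5*((6*3)*5)*(-4 + (6*3)*5)) + 111 = 2*(5*(18*5)*(-4 + 18*5)) + 111 = 2*(5*90*(-4 + 90)) + 111 = 2*(5*90*86) + 111 = 2*38700 + 111 = 77400 + 111 = 77511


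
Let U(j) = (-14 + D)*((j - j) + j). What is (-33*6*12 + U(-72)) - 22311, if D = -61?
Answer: -19287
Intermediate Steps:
U(j) = -75*j (U(j) = (-14 - 61)*((j - j) + j) = -75*(0 + j) = -75*j)
(-33*6*12 + U(-72)) - 22311 = (-33*6*12 - 75*(-72)) - 22311 = (-198*12 + 5400) - 22311 = (-2376 + 5400) - 22311 = 3024 - 22311 = -19287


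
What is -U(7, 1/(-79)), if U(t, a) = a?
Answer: 1/79 ≈ 0.012658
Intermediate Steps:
-U(7, 1/(-79)) = -1/(-79) = -1*(-1/79) = 1/79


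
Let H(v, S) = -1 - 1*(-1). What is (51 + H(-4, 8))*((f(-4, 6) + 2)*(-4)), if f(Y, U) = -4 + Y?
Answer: 1224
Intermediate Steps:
H(v, S) = 0 (H(v, S) = -1 + 1 = 0)
(51 + H(-4, 8))*((f(-4, 6) + 2)*(-4)) = (51 + 0)*(((-4 - 4) + 2)*(-4)) = 51*((-8 + 2)*(-4)) = 51*(-6*(-4)) = 51*24 = 1224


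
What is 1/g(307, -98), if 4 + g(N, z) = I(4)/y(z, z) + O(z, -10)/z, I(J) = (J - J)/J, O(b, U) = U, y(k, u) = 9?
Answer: -49/191 ≈ -0.25654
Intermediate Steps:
I(J) = 0 (I(J) = 0/J = 0)
g(N, z) = -4 - 10/z (g(N, z) = -4 + (0/9 - 10/z) = -4 + (0*(⅑) - 10/z) = -4 + (0 - 10/z) = -4 - 10/z)
1/g(307, -98) = 1/(-4 - 10/(-98)) = 1/(-4 - 10*(-1/98)) = 1/(-4 + 5/49) = 1/(-191/49) = -49/191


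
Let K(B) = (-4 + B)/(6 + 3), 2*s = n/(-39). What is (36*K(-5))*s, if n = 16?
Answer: 96/13 ≈ 7.3846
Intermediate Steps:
s = -8/39 (s = (16/(-39))/2 = (16*(-1/39))/2 = (1/2)*(-16/39) = -8/39 ≈ -0.20513)
K(B) = -4/9 + B/9 (K(B) = (-4 + B)/9 = (-4 + B)*(1/9) = -4/9 + B/9)
(36*K(-5))*s = (36*(-4/9 + (1/9)*(-5)))*(-8/39) = (36*(-4/9 - 5/9))*(-8/39) = (36*(-1))*(-8/39) = -36*(-8/39) = 96/13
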